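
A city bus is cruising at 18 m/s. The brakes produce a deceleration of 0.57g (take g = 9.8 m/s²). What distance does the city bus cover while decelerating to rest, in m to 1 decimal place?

a = 0.57 × 9.8 = 5.586 m/s².
Braking distance = v²/(2a) = 18.0000² / (2 × 5.586) = 324.000 / 11.172 = 29.001 m.

Braking distance ≈ 29.0 m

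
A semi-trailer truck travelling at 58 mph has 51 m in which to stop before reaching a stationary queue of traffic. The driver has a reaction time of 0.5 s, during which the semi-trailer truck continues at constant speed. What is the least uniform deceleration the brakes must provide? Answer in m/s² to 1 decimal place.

Required deceleration ≈ 8.8 m/s²

58 mph × 0.44704 = 25.9283 m/s.
Distance covered during reaction = 25.9283 × 0.5 = 12.964 m.
Distance available for braking: 51 − 12.964 = 38.036 m.
v² = 2a·d ⇒ a = v²/(2d) = 25.9283² / (2 × 38.036) = 672.277 / 76.072 = 8.8374 m/s².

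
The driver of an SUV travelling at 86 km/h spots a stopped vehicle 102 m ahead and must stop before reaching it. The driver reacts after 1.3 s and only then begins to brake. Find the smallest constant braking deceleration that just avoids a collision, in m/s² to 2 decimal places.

86 km/h ÷ 3.6 = 23.8889 m/s.
Distance covered during reaction = 23.8889 × 1.3 = 31.056 m.
Distance available for braking: 102 − 31.056 = 70.944 m.
v² = 2a·d ⇒ a = v²/(2d) = 23.8889² / (2 × 70.944) = 570.680 / 141.888 = 4.0220 m/s².

Required deceleration ≈ 4.02 m/s²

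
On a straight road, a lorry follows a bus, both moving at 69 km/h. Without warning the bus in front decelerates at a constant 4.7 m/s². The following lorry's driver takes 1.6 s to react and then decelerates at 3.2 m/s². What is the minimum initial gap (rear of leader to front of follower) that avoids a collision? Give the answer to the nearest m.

Minimum gap ≈ 49 m

69 km/h ÷ 3.6 = 19.1667 m/s.
Leader travels v²/(2a_L) = 367.362 / 9.400 = 39.081 m before stopping.
Follower covers v·t_r = 19.1667 × 1.6 = 30.667 m while reacting, then v²/(2a_F) = 367.362 / 6.400 = 57.400 m while braking, for a total of 30.667 + 57.400 = 88.067 m.
Since a_F ≤ a_L and the follower starts braking later, the follower is never slower than the leader, so the closest approach is when both have stopped.
Minimum gap = 88.067 − 39.081 = 48.986 m.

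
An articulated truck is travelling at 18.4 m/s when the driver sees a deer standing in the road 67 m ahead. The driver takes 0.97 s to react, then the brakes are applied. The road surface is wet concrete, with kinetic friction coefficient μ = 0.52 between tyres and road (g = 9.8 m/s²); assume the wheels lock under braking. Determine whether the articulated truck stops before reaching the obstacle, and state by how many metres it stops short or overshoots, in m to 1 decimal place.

Yes — it stops 15.9 m short of the obstacle

a = μg = 0.52 × 9.8 = 5.096 m/s².
Reaction distance = 18.4000 × 0.97 = 17.848 m.
Braking distance = v²/(2a) = 338.560 / 10.192 = 33.218 m.
Total stopping distance = 17.848 + 33.218 = 51.066 m, vs 67 m available — it stops with 67 − 51.066 = 15.934 m to spare.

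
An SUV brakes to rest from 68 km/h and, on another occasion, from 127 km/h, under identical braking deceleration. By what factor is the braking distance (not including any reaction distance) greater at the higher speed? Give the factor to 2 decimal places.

Factor ≈ 3.49

Braking distance d = v²/(2a), so with a fixed, d ∝ v².
Factor = (127/68)² = 1.8676² = 3.4879.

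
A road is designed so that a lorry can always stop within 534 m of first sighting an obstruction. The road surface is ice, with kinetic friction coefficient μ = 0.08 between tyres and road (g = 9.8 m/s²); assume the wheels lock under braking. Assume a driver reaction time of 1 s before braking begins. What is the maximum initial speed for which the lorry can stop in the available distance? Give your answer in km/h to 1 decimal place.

a = μg = 0.08 × 9.8 = 0.784 m/s².
Stopping distance: v·t_r + v²/(2a) = 534 with t_r = 1 s and a = 0.784 m/s².
So v² + 1.568 v − 837.31 = 0.
Positive root: v = −a·t_r + √((a·t_r)² + 2a·d) = −0.784 + √(0.615 + 837.31) = 28.1629 m/s.
28.1629 m/s × 3.6 = 101.386 km/h.

Maximum speed ≈ 101.4 km/h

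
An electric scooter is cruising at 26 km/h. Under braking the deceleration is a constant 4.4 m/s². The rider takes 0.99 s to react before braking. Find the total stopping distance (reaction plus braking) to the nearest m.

Total stopping distance ≈ 13 m

26 km/h ÷ 3.6 = 7.2222 m/s.
Reaction distance = v·t_r = 7.2222 × 0.99 = 7.150 m.
Braking distance = v²/(2a) = 7.2222² / (2 × 4.400) = 52.160 / 8.800 = 5.927 m.
Total = 7.150 + 5.927 = 13.077 m.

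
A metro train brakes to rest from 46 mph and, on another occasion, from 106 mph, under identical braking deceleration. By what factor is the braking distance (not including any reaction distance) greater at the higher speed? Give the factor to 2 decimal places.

Factor ≈ 5.31

Braking distance d = v²/(2a), so with a fixed, d ∝ v².
Factor = (106/46)² = 2.3043² = 5.3098.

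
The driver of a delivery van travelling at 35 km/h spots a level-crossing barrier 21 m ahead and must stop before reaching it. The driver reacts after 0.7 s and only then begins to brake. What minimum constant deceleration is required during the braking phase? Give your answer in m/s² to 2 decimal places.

Required deceleration ≈ 3.33 m/s²

35 km/h ÷ 3.6 = 9.7222 m/s.
Distance covered during reaction = 9.7222 × 0.7 = 6.806 m.
Distance available for braking: 21 − 6.806 = 14.194 m.
v² = 2a·d ⇒ a = v²/(2d) = 9.7222² / (2 × 14.194) = 94.521 / 28.388 = 3.3296 m/s².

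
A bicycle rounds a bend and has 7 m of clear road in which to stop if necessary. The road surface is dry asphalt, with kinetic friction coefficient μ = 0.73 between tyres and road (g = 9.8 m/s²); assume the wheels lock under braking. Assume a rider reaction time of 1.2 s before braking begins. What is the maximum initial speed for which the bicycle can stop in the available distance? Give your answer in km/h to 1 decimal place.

a = μg = 0.73 × 9.8 = 7.154 m/s².
Stopping distance: v·t_r + v²/(2a) = 7 with t_r = 1.2 s and a = 7.154 m/s².
So v² + 17.170 v − 100.16 = 0.
Positive root: v = −a·t_r + √((a·t_r)² + 2a·d) = −8.585 + √(73.702 + 100.16) = 4.6007 m/s.
4.6007 m/s × 3.6 = 16.563 km/h.

Maximum speed ≈ 16.6 km/h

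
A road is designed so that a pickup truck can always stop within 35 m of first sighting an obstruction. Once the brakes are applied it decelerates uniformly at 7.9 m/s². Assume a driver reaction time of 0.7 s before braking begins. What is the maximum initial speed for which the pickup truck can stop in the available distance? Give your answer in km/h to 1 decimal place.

Stopping distance: v·t_r + v²/(2a) = 35 with t_r = 0.7 s and a = 7.900 m/s².
So v² + 11.060 v − 553.00 = 0.
Positive root: v = −a·t_r + √((a·t_r)² + 2a·d) = −5.530 + √(30.581 + 553.00) = 18.6274 m/s.
18.6274 m/s × 3.6 = 67.059 km/h.

Maximum speed ≈ 67.1 km/h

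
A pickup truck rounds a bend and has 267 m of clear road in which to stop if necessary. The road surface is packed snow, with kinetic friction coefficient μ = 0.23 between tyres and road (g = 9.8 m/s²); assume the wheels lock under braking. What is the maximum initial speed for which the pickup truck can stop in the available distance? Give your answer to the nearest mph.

a = μg = 0.23 × 9.8 = 2.254 m/s².
v²/(2a) = d ⇒ v = √(2 × 2.254 × 267) = √1203.64 = 34.6935 m/s.
34.6935 m/s ÷ 0.44704 = 77.607 mph.

Maximum speed ≈ 78 mph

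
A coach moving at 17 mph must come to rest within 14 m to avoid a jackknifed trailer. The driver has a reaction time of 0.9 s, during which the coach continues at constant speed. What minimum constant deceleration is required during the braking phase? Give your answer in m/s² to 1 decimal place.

17 mph × 0.44704 = 7.5997 m/s.
Distance covered during reaction = 7.5997 × 0.9 = 6.840 m.
Distance available for braking: 14 − 6.840 = 7.160 m.
v² = 2a·d ⇒ a = v²/(2d) = 7.5997² / (2 × 7.160) = 57.755 / 14.320 = 4.0332 m/s².

Required deceleration ≈ 4.0 m/s²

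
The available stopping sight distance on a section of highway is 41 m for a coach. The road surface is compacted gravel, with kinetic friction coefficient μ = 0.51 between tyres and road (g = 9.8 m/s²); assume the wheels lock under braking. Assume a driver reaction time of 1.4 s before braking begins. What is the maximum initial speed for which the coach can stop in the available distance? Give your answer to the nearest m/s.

Maximum speed ≈ 14 m/s

a = μg = 0.51 × 9.8 = 4.998 m/s².
Stopping distance: v·t_r + v²/(2a) = 41 with t_r = 1.4 s and a = 4.998 m/s².
So v² + 13.994 v − 409.84 = 0.
Positive root: v = −a·t_r + √((a·t_r)² + 2a·d) = −6.997 + √(48.958 + 409.84) = 14.4226 m/s.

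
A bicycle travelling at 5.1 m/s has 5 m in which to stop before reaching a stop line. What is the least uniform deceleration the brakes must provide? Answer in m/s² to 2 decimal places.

v² = 2a·d ⇒ a = v²/(2d) = 5.1000² / (2 × 5.000) = 26.010 / 10.000 = 2.6010 m/s².

Required deceleration ≈ 2.60 m/s²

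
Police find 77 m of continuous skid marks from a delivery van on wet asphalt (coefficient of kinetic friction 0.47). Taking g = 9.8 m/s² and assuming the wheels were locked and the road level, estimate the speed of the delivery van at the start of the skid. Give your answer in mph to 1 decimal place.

Deceleration a = μg = 0.47 × 9.8 = 4.606 m/s².
v = √(2a·d) = √(2 × 4.606 × 77) = √709.324 = 26.6331 m/s.
= 26.6331 ÷ 0.44704 = 59.577 mph.

Initial speed ≈ 59.6 mph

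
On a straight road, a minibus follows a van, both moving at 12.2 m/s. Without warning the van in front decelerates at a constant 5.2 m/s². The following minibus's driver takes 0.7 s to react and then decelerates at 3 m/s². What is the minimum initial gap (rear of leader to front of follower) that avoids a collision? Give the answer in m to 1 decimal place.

Minimum gap ≈ 19.0 m

Leader travels v²/(2a_L) = 148.840 / 10.400 = 14.312 m before stopping.
Follower covers v·t_r = 12.2000 × 0.7 = 8.540 m while reacting, then v²/(2a_F) = 148.840 / 6.000 = 24.807 m while braking, for a total of 8.540 + 24.807 = 33.347 m.
Since a_F ≤ a_L and the follower starts braking later, the follower is never slower than the leader, so the closest approach is when both have stopped.
Minimum gap = 33.347 − 14.312 = 19.035 m.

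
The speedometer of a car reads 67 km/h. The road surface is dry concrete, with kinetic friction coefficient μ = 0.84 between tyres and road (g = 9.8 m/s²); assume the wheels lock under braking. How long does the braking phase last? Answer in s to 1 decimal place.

67 km/h ÷ 3.6 = 18.6111 m/s.
a = μg = 0.84 × 9.8 = 8.232 m/s².
Braking time = v/a = 18.6111 / 8.232 = 2.261 s.

Braking time ≈ 2.3 s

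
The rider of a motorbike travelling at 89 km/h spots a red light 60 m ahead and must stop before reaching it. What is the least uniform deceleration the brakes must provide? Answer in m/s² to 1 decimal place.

89 km/h ÷ 3.6 = 24.7222 m/s.
v² = 2a·d ⇒ a = v²/(2d) = 24.7222² / (2 × 60.000) = 611.187 / 120.000 = 5.0932 m/s².

Required deceleration ≈ 5.1 m/s²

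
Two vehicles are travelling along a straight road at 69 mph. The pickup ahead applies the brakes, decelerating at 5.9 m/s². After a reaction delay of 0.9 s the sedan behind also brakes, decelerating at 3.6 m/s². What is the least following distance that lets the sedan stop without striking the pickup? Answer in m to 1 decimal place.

69 mph × 0.44704 = 30.8458 m/s.
Leader travels v²/(2a_L) = 951.463 / 11.800 = 80.632 m before stopping.
Follower covers v·t_r = 30.8458 × 0.9 = 27.761 m while reacting, then v²/(2a_F) = 951.463 / 7.200 = 132.148 m while braking, for a total of 27.761 + 132.148 = 159.909 m.
Since a_F ≤ a_L and the follower starts braking later, the follower is never slower than the leader, so the closest approach is when both have stopped.
Minimum gap = 159.909 − 80.632 = 79.277 m.

Minimum gap ≈ 79.3 m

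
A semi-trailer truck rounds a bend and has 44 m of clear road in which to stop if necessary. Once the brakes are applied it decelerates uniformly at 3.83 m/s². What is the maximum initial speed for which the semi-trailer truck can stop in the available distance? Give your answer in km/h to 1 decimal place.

Maximum speed ≈ 66.1 km/h

v²/(2a) = d ⇒ v = √(2 × 3.830 × 44) = √337.04 = 18.3586 m/s.
18.3586 m/s × 3.6 = 66.091 km/h.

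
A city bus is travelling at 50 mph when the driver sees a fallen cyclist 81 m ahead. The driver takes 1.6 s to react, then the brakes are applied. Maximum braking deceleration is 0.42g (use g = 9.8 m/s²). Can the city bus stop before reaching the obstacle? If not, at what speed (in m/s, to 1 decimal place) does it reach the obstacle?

No — it strikes the obstacle at 11.3 m/s

50 mph × 0.44704 = 22.3520 m/s.
a = 0.42 × 9.8 = 4.116 m/s².
Reaction distance = 22.3520 × 1.6 = 35.763 m.
Braking distance needed to stop: v²/(2a) = 499.612 / 8.232 = 60.691 m, so total needed = 35.763 + 60.691 = 96.454 m > 81 m — it cannot stop.
Distance remaining when braking begins: 81 − 35.763 = 45.237 m.
v² = v₀² − 2a·d = 499.612 − 2 × 4.116 × 45.237 = 127.221 m²/s².
v = √127.221 = 11.279 m/s.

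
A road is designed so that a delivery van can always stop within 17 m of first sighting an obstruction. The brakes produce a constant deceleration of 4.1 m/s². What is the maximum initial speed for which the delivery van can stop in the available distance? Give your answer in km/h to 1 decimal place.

Maximum speed ≈ 42.5 km/h

v²/(2a) = d ⇒ v = √(2 × 4.100 × 17) = √139.40 = 11.8068 m/s.
11.8068 m/s × 3.6 = 42.504 km/h.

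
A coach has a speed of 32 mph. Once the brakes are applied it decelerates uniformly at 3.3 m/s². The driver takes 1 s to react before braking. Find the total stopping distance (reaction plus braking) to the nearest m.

32 mph × 0.44704 = 14.3053 m/s.
Reaction distance = v·t_r = 14.3053 × 1 = 14.305 m.
Braking distance = v²/(2a) = 14.3053² / (2 × 3.300) = 204.642 / 6.600 = 31.006 m.
Total = 14.305 + 31.006 = 45.311 m.

Total stopping distance ≈ 45 m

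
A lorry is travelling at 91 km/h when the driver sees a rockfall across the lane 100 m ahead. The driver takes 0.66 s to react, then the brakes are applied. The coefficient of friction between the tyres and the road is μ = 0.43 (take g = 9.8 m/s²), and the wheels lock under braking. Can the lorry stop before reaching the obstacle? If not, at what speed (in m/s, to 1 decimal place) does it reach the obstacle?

Yes — it stops about 7.5 m short of the obstacle, so it never reaches it

91 km/h ÷ 3.6 = 25.2778 m/s.
a = μg = 0.43 × 9.8 = 4.214 m/s².
Reaction distance = 25.2778 × 0.66 = 16.683 m.
Braking distance = v²/(2a) = 638.967 / 8.428 = 75.815 m.
Total stopping distance = 16.683 + 75.815 = 92.498 m, vs 100 m available — it stops with 100 − 92.498 = 7.502 m to spare.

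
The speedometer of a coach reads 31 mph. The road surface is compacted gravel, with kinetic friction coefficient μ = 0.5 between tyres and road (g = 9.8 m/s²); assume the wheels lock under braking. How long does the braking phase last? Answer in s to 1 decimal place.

31 mph × 0.44704 = 13.8582 m/s.
a = μg = 0.5 × 9.8 = 4.900 m/s².
Braking time = v/a = 13.8582 / 4.900 = 2.828 s.

Braking time ≈ 2.8 s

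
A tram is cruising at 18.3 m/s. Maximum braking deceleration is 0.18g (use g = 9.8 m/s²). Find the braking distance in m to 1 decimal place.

Braking distance ≈ 94.9 m

a = 0.18 × 9.8 = 1.764 m/s².
Braking distance = v²/(2a) = 18.3000² / (2 × 1.764) = 334.890 / 3.528 = 94.923 m.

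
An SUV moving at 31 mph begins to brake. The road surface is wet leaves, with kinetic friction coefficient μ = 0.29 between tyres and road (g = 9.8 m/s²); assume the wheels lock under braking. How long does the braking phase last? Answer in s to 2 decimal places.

31 mph × 0.44704 = 13.8582 m/s.
a = μg = 0.29 × 9.8 = 2.842 m/s².
Braking time = v/a = 13.8582 / 2.842 = 4.876 s.

Braking time ≈ 4.88 s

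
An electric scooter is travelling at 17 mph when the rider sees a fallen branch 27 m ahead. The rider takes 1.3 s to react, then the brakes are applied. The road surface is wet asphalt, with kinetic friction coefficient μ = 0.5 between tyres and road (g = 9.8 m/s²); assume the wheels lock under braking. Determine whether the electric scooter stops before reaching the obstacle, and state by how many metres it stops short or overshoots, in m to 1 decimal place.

17 mph × 0.44704 = 7.5997 m/s.
a = μg = 0.5 × 9.8 = 4.900 m/s².
Reaction distance = 7.5997 × 1.3 = 9.880 m.
Braking distance = v²/(2a) = 57.755 / 9.800 = 5.893 m.
Total stopping distance = 9.880 + 5.893 = 15.773 m, vs 27 m available — it stops with 27 − 15.773 = 11.227 m to spare.

Yes — it stops 11.2 m short of the obstacle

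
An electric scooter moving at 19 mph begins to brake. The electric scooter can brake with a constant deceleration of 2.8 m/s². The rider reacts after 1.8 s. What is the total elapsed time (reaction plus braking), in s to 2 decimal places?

Total time ≈ 4.83 s

19 mph × 0.44704 = 8.4938 m/s.
Braking time = v/a = 8.4938 / 2.800 = 3.034 s.
Total = 1.8 + 3.034 = 4.834 s.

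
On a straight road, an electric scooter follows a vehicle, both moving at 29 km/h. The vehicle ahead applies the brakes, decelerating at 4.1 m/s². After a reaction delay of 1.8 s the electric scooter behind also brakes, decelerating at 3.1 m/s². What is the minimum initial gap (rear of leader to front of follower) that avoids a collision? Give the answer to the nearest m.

29 km/h ÷ 3.6 = 8.0556 m/s.
Leader travels v²/(2a_L) = 64.893 / 8.200 = 7.914 m before stopping.
Follower covers v·t_r = 8.0556 × 1.8 = 14.500 m while reacting, then v²/(2a_F) = 64.893 / 6.200 = 10.467 m while braking, for a total of 14.500 + 10.467 = 24.967 m.
Since a_F ≤ a_L and the follower starts braking later, the follower is never slower than the leader, so the closest approach is when both have stopped.
Minimum gap = 24.967 − 7.914 = 17.053 m.

Minimum gap ≈ 17 m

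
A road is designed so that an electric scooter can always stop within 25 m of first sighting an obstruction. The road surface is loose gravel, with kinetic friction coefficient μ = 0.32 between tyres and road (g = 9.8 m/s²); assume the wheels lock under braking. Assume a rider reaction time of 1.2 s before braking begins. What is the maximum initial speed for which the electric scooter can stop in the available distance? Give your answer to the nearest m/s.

a = μg = 0.32 × 9.8 = 3.136 m/s².
Stopping distance: v·t_r + v²/(2a) = 25 with t_r = 1.2 s and a = 3.136 m/s².
So v² + 7.526 v − 156.80 = 0.
Positive root: v = −a·t_r + √((a·t_r)² + 2a·d) = −3.763 + √(14.160 + 156.80) = 9.3122 m/s.

Maximum speed ≈ 9 m/s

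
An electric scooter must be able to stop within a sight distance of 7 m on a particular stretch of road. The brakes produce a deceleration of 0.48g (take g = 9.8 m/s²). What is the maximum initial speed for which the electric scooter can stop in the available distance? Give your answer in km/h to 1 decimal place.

a = 0.48 × 9.8 = 4.704 m/s².
v²/(2a) = d ⇒ v = √(2 × 4.704 × 7) = √65.86 = 8.1154 m/s.
8.1154 m/s × 3.6 = 29.215 km/h.

Maximum speed ≈ 29.2 km/h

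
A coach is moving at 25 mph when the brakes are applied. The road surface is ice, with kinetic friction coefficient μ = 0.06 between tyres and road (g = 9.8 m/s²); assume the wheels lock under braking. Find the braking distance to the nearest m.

25 mph × 0.44704 = 11.1760 m/s.
a = μg = 0.06 × 9.8 = 0.588 m/s².
Braking distance = v²/(2a) = 11.1760² / (2 × 0.588) = 124.903 / 1.176 = 106.210 m.

Braking distance ≈ 106 m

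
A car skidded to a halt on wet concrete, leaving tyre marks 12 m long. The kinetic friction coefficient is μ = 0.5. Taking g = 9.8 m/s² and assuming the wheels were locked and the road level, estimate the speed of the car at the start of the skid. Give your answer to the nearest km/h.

Deceleration a = μg = 0.5 × 9.8 = 4.900 m/s².
v = √(2a·d) = √(2 × 4.900 × 12) = √117.600 = 10.8444 m/s.
= 10.8444 × 3.6 = 39.040 km/h.

Initial speed ≈ 39 km/h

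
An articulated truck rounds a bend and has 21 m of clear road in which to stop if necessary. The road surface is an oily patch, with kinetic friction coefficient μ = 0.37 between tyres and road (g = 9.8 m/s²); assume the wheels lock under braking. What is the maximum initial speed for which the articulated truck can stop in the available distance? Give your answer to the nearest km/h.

a = μg = 0.37 × 9.8 = 3.626 m/s².
v²/(2a) = d ⇒ v = √(2 × 3.626 × 21) = √152.29 = 12.3406 m/s.
12.3406 m/s × 3.6 = 44.426 km/h.

Maximum speed ≈ 44 km/h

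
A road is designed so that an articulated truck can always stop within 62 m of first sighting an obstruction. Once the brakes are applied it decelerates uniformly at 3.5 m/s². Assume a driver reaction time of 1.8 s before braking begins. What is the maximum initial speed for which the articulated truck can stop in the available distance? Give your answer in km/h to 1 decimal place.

Maximum speed ≈ 55.7 km/h

Stopping distance: v·t_r + v²/(2a) = 62 with t_r = 1.8 s and a = 3.500 m/s².
So v² + 12.600 v − 434.00 = 0.
Positive root: v = −a·t_r + √((a·t_r)² + 2a·d) = −6.300 + √(39.690 + 434.00) = 15.4644 m/s.
15.4644 m/s × 3.6 = 55.672 km/h.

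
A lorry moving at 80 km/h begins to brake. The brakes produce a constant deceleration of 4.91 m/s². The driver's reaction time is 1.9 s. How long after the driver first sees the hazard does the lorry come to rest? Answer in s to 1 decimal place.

80 km/h ÷ 3.6 = 22.2222 m/s.
Braking time = v/a = 22.2222 / 4.910 = 4.526 s.
Total = 1.9 + 4.526 = 6.426 s.

Total time ≈ 6.4 s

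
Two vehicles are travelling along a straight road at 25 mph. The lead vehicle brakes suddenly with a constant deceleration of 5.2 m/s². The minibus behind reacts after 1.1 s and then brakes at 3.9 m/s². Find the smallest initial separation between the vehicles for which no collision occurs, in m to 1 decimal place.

Minimum gap ≈ 16.3 m

25 mph × 0.44704 = 11.1760 m/s.
Leader travels v²/(2a_L) = 124.903 / 10.400 = 12.010 m before stopping.
Follower covers v·t_r = 11.1760 × 1.1 = 12.294 m while reacting, then v²/(2a_F) = 124.903 / 7.800 = 16.013 m while braking, for a total of 12.294 + 16.013 = 28.307 m.
Since a_F ≤ a_L and the follower starts braking later, the follower is never slower than the leader, so the closest approach is when both have stopped.
Minimum gap = 28.307 − 12.010 = 16.297 m.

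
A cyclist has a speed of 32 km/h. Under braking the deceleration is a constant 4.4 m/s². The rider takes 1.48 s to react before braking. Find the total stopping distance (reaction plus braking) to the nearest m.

32 km/h ÷ 3.6 = 8.8889 m/s.
Reaction distance = v·t_r = 8.8889 × 1.48 = 13.156 m.
Braking distance = v²/(2a) = 8.8889² / (2 × 4.400) = 79.013 / 8.800 = 8.979 m.
Total = 13.156 + 8.979 = 22.135 m.

Total stopping distance ≈ 22 m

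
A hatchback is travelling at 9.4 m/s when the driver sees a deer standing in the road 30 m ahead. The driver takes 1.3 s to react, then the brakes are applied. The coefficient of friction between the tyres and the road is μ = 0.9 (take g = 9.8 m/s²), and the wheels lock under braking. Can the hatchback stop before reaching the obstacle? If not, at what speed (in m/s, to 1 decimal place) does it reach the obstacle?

Yes — it stops about 12.8 m short of the obstacle, so it never reaches it

a = μg = 0.9 × 9.8 = 8.820 m/s².
Reaction distance = 9.4000 × 1.3 = 12.220 m.
Braking distance = v²/(2a) = 88.360 / 17.640 = 5.009 m.
Total stopping distance = 12.220 + 5.009 = 17.229 m, vs 30 m available — it stops with 30 − 17.229 = 12.771 m to spare.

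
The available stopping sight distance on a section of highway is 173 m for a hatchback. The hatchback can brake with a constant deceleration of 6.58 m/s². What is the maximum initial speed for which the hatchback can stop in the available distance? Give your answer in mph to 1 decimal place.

v²/(2a) = d ⇒ v = √(2 × 6.580 × 173) = √2276.68 = 47.7146 m/s.
47.7146 m/s ÷ 0.44704 = 106.735 mph.

Maximum speed ≈ 106.7 mph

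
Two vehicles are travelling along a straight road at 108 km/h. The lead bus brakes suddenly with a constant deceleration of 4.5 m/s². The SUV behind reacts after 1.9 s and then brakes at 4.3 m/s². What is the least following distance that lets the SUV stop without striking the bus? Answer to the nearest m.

Minimum gap ≈ 62 m

108 km/h ÷ 3.6 = 30.0000 m/s.
Leader travels v²/(2a_L) = 900.000 / 9.000 = 100.000 m before stopping.
Follower covers v·t_r = 30.0000 × 1.9 = 57.000 m while reacting, then v²/(2a_F) = 900.000 / 8.600 = 104.651 m while braking, for a total of 57.000 + 104.651 = 161.651 m.
Since a_F ≤ a_L and the follower starts braking later, the follower is never slower than the leader, so the closest approach is when both have stopped.
Minimum gap = 161.651 − 100.000 = 61.651 m.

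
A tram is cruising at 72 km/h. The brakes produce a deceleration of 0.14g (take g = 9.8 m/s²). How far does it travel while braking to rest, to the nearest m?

Braking distance ≈ 146 m

72 km/h ÷ 3.6 = 20.0000 m/s.
a = 0.14 × 9.8 = 1.372 m/s².
Braking distance = v²/(2a) = 20.0000² / (2 × 1.372) = 400.000 / 2.744 = 145.773 m.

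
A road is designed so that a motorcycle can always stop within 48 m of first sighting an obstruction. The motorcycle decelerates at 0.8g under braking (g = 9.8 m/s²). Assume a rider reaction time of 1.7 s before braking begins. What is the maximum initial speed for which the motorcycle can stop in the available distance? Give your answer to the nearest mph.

a = 0.8 × 9.8 = 7.840 m/s².
Stopping distance: v·t_r + v²/(2a) = 48 with t_r = 1.7 s and a = 7.840 m/s².
So v² + 26.656 v − 752.64 = 0.
Positive root: v = −a·t_r + √((a·t_r)² + 2a·d) = −13.328 + √(177.636 + 752.64) = 17.1724 m/s.
17.1724 m/s ÷ 0.44704 = 38.414 mph.

Maximum speed ≈ 38 mph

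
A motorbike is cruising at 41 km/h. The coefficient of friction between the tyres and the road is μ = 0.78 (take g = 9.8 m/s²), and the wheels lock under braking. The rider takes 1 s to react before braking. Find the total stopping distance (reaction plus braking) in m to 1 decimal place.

41 km/h ÷ 3.6 = 11.3889 m/s.
a = μg = 0.78 × 9.8 = 7.644 m/s².
Reaction distance = v·t_r = 11.3889 × 1 = 11.389 m.
Braking distance = v²/(2a) = 11.3889² / (2 × 7.644) = 129.707 / 15.288 = 8.484 m.
Total = 11.389 + 8.484 = 19.873 m.

Total stopping distance ≈ 19.9 m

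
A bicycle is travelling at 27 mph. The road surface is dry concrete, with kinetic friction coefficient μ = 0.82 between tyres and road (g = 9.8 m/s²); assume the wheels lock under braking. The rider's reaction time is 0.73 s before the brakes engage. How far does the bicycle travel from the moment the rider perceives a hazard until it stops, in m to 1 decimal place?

Total stopping distance ≈ 17.9 m

27 mph × 0.44704 = 12.0701 m/s.
a = μg = 0.82 × 9.8 = 8.036 m/s².
Reaction distance = v·t_r = 12.0701 × 0.73 = 8.811 m.
Braking distance = v²/(2a) = 12.0701² / (2 × 8.036) = 145.687 / 16.072 = 9.065 m.
Total = 8.811 + 9.065 = 17.876 m.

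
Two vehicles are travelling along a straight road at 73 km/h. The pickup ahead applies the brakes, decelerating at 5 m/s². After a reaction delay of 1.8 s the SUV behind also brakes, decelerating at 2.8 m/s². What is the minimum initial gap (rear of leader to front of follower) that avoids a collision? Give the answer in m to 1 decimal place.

Minimum gap ≈ 68.8 m

73 km/h ÷ 3.6 = 20.2778 m/s.
Leader travels v²/(2a_L) = 411.189 / 10.000 = 41.119 m before stopping.
Follower covers v·t_r = 20.2778 × 1.8 = 36.500 m while reacting, then v²/(2a_F) = 411.189 / 5.600 = 73.427 m while braking, for a total of 36.500 + 73.427 = 109.927 m.
Since a_F ≤ a_L and the follower starts braking later, the follower is never slower than the leader, so the closest approach is when both have stopped.
Minimum gap = 109.927 − 41.119 = 68.808 m.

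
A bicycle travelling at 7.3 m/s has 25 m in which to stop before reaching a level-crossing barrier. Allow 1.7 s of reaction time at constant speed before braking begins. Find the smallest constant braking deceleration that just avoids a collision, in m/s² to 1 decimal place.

Distance covered during reaction = 7.3000 × 1.7 = 12.410 m.
Distance available for braking: 25 − 12.410 = 12.590 m.
v² = 2a·d ⇒ a = v²/(2d) = 7.3000² / (2 × 12.590) = 53.290 / 25.180 = 2.1164 m/s².

Required deceleration ≈ 2.1 m/s²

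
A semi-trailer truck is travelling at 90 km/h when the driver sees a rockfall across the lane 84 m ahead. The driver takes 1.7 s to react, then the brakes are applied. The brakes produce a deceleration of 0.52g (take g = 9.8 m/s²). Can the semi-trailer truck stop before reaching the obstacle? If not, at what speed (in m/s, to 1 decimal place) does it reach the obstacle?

90 km/h ÷ 3.6 = 25.0000 m/s.
a = 0.52 × 9.8 = 5.096 m/s².
Reaction distance = 25.0000 × 1.7 = 42.500 m.
Braking distance needed to stop: v²/(2a) = 625.000 / 10.192 = 61.323 m, so total needed = 42.500 + 61.323 = 103.823 m > 84 m — it cannot stop.
Distance remaining when braking begins: 84 − 42.500 = 41.500 m.
v² = v₀² − 2a·d = 625.000 − 2 × 5.096 × 41.500 = 202.032 m²/s².
v = √202.032 = 14.214 m/s.

No — it strikes the obstacle at 14.2 m/s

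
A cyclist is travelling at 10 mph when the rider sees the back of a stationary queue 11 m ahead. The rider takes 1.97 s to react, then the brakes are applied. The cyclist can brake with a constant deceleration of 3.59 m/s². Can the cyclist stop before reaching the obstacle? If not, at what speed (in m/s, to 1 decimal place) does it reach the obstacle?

No — it strikes the obstacle at 2.1 m/s

10 mph × 0.44704 = 4.4704 m/s.
Reaction distance = 4.4704 × 1.97 = 8.807 m.
Braking distance needed to stop: v²/(2a) = 19.984 / 7.180 = 2.783 m, so total needed = 8.807 + 2.783 = 11.590 m > 11 m — it cannot stop.
Distance remaining when braking begins: 11 − 8.807 = 2.193 m.
v² = v₀² − 2a·d = 19.984 − 2 × 3.590 × 2.193 = 4.238 m²/s².
v = √4.238 = 2.059 m/s.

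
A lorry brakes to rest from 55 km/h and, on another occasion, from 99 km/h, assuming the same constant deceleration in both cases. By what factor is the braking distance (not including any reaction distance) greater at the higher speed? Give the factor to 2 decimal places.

Factor ≈ 3.24

Braking distance d = v²/(2a), so with a fixed, d ∝ v².
Factor = (99/55)² = 1.8000² = 3.2400.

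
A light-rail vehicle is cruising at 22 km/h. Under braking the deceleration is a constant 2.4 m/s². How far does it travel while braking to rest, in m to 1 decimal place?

Braking distance ≈ 7.8 m

22 km/h ÷ 3.6 = 6.1111 m/s.
Braking distance = v²/(2a) = 6.1111² / (2 × 2.400) = 37.346 / 4.800 = 7.780 m.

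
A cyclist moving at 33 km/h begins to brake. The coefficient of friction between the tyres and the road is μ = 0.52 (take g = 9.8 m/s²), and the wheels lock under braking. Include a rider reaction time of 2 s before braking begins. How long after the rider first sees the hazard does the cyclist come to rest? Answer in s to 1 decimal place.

Total time ≈ 3.8 s

33 km/h ÷ 3.6 = 9.1667 m/s.
a = μg = 0.52 × 9.8 = 5.096 m/s².
Braking time = v/a = 9.1667 / 5.096 = 1.799 s.
Total = 2 + 1.799 = 3.799 s.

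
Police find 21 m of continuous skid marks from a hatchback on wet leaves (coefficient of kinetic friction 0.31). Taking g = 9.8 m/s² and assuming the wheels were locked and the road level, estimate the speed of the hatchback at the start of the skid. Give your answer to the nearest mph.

Deceleration a = μg = 0.31 × 9.8 = 3.038 m/s².
v = √(2a·d) = √(2 × 3.038 × 21) = √127.596 = 11.2958 m/s.
= 11.2958 ÷ 0.44704 = 25.268 mph.

Initial speed ≈ 25 mph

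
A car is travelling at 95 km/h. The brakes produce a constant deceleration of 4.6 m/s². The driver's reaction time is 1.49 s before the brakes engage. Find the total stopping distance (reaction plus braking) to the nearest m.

Total stopping distance ≈ 115 m

95 km/h ÷ 3.6 = 26.3889 m/s.
Reaction distance = v·t_r = 26.3889 × 1.49 = 39.319 m.
Braking distance = v²/(2a) = 26.3889² / (2 × 4.600) = 696.374 / 9.200 = 75.693 m.
Total = 39.319 + 75.693 = 115.012 m.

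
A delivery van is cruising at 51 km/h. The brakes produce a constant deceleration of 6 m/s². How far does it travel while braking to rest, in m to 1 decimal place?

Braking distance ≈ 16.7 m

51 km/h ÷ 3.6 = 14.1667 m/s.
Braking distance = v²/(2a) = 14.1667² / (2 × 6.000) = 200.695 / 12.000 = 16.725 m.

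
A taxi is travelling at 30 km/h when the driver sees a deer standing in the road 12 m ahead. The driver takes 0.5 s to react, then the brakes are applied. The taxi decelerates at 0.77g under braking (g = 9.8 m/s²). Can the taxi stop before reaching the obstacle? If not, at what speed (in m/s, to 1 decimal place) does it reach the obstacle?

30 km/h ÷ 3.6 = 8.3333 m/s.
a = 0.77 × 9.8 = 7.546 m/s².
Reaction distance = 8.3333 × 0.5 = 4.167 m.
Braking distance = v²/(2a) = 69.444 / 15.092 = 4.601 m.
Total stopping distance = 4.167 + 4.601 = 8.768 m, vs 12 m available — it stops with 12 − 8.768 = 3.232 m to spare.

Yes — it stops about 3.2 m short of the obstacle, so it never reaches it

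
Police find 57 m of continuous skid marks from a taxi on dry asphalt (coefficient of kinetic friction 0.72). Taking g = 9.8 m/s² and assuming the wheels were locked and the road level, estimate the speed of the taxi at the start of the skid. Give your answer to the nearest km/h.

Initial speed ≈ 102 km/h

Deceleration a = μg = 0.72 × 9.8 = 7.056 m/s².
v = √(2a·d) = √(2 × 7.056 × 57) = √804.384 = 28.3617 m/s.
= 28.3617 × 3.6 = 102.102 km/h.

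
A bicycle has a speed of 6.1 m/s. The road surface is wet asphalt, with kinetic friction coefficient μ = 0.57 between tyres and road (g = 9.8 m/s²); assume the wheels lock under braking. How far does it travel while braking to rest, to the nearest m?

a = μg = 0.57 × 9.8 = 5.586 m/s².
Braking distance = v²/(2a) = 6.1000² / (2 × 5.586) = 37.210 / 11.172 = 3.331 m.

Braking distance ≈ 3 m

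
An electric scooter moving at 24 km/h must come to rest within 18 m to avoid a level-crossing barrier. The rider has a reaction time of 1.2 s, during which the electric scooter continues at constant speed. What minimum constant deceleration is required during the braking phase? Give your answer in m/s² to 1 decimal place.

Required deceleration ≈ 2.2 m/s²

24 km/h ÷ 3.6 = 6.6667 m/s.
Distance covered during reaction = 6.6667 × 1.2 = 8.000 m.
Distance available for braking: 18 − 8.000 = 10.000 m.
v² = 2a·d ⇒ a = v²/(2d) = 6.6667² / (2 × 10.000) = 44.445 / 20.000 = 2.2222 m/s².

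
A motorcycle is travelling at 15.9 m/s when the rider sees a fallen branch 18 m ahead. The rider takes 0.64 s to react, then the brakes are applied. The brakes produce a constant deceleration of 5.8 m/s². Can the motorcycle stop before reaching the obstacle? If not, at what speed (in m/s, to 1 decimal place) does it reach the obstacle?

No — it strikes the obstacle at 12.7 m/s

Reaction distance = 15.9000 × 0.64 = 10.176 m.
Braking distance needed to stop: v²/(2a) = 252.810 / 11.600 = 21.794 m, so total needed = 10.176 + 21.794 = 31.970 m > 18 m — it cannot stop.
Distance remaining when braking begins: 18 − 10.176 = 7.824 m.
v² = v₀² − 2a·d = 252.810 − 2 × 5.800 × 7.824 = 162.052 m²/s².
v = √162.052 = 12.730 m/s.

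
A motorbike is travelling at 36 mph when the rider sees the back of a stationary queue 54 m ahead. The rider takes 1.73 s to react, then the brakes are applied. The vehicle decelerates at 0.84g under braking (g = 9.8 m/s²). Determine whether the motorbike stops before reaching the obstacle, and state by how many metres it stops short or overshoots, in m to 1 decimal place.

Yes — it stops 10.4 m short of the obstacle

36 mph × 0.44704 = 16.0934 m/s.
a = 0.84 × 9.8 = 8.232 m/s².
Reaction distance = 16.0934 × 1.73 = 27.842 m.
Braking distance = v²/(2a) = 258.998 / 16.464 = 15.731 m.
Total stopping distance = 27.842 + 15.731 = 43.573 m, vs 54 m available — it stops with 54 − 43.573 = 10.427 m to spare.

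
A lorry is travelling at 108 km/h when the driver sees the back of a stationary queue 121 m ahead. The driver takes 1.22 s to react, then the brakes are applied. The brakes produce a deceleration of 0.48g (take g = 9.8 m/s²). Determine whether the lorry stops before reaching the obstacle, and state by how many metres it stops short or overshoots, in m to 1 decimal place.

No — it overshoots by 11.3 m

108 km/h ÷ 3.6 = 30.0000 m/s.
a = 0.48 × 9.8 = 4.704 m/s².
Reaction distance = 30.0000 × 1.22 = 36.600 m.
Braking distance = v²/(2a) = 900.000 / 9.408 = 95.663 m.
Total stopping distance = 36.600 + 95.663 = 132.263 m, vs 121 m available — it cannot stop in time and overshoots by 132.263 − 121 = 11.263 m.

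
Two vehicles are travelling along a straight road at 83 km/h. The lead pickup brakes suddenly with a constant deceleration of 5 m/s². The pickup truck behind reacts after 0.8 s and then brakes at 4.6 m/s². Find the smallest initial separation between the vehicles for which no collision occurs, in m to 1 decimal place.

83 km/h ÷ 3.6 = 23.0556 m/s.
Leader travels v²/(2a_L) = 531.561 / 10.000 = 53.156 m before stopping.
Follower covers v·t_r = 23.0556 × 0.8 = 18.444 m while reacting, then v²/(2a_F) = 531.561 / 9.200 = 57.778 m while braking, for a total of 18.444 + 57.778 = 76.222 m.
Since a_F ≤ a_L and the follower starts braking later, the follower is never slower than the leader, so the closest approach is when both have stopped.
Minimum gap = 76.222 − 53.156 = 23.066 m.

Minimum gap ≈ 23.1 m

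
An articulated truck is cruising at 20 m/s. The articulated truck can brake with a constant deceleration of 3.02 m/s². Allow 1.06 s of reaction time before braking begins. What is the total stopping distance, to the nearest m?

Reaction distance = v·t_r = 20.0000 × 1.06 = 21.200 m.
Braking distance = v²/(2a) = 20.0000² / (2 × 3.020) = 400.000 / 6.040 = 66.225 m.
Total = 21.200 + 66.225 = 87.425 m.

Total stopping distance ≈ 87 m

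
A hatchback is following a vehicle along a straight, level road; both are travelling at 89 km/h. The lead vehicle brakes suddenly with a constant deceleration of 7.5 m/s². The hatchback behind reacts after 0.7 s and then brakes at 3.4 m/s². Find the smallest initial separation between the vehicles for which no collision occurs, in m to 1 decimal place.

Minimum gap ≈ 66.4 m

89 km/h ÷ 3.6 = 24.7222 m/s.
Leader travels v²/(2a_L) = 611.187 / 15.000 = 40.746 m before stopping.
Follower covers v·t_r = 24.7222 × 0.7 = 17.306 m while reacting, then v²/(2a_F) = 611.187 / 6.800 = 89.880 m while braking, for a total of 17.306 + 89.880 = 107.186 m.
Since a_F ≤ a_L and the follower starts braking later, the follower is never slower than the leader, so the closest approach is when both have stopped.
Minimum gap = 107.186 − 40.746 = 66.440 m.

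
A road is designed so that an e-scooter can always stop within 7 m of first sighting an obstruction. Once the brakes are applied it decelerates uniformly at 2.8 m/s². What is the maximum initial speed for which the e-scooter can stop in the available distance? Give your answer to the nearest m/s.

Maximum speed ≈ 6 m/s

v²/(2a) = d ⇒ v = √(2 × 2.800 × 7) = √39.20 = 6.2610 m/s.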